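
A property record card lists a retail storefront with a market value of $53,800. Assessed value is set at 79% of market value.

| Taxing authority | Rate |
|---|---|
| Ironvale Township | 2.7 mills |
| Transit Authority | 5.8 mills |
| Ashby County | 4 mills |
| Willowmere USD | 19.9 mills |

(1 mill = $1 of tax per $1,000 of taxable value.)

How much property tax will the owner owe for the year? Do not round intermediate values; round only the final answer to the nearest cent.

Assessed value = $53,800 × 0.79 = $42,502
Ironvale Township: $42,502 × 0.0027 = $114.7554
Transit Authority: $42,502 × 0.0058 = $246.5116
Ashby County: $42,502 × 0.004 = $170.008
Willowmere USD: $42,502 × 0.0199 = $845.7898
Total = $114.7554 + $246.5116 + $170.008 + $845.7898 = $1,377.0648

$1,377.06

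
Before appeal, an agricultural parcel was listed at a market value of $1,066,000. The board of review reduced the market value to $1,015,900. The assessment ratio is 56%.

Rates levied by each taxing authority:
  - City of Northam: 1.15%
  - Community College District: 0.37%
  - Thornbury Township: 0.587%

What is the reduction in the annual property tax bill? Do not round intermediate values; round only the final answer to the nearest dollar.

$591

Old assessed value = $1,066,000 × 0.56 = $596,960
New assessed value = $1,015,900 × 0.56 = $568,904
Combined rate = 0.0115 + 0.0037 + 0.00587 = 0.02107
Old tax = $596,960 × 0.02107 = $12,577.9472
New tax = $568,904 × 0.02107 = $11,986.80728
Reduction = $12,577.9472 − $11,986.80728 = $591.13992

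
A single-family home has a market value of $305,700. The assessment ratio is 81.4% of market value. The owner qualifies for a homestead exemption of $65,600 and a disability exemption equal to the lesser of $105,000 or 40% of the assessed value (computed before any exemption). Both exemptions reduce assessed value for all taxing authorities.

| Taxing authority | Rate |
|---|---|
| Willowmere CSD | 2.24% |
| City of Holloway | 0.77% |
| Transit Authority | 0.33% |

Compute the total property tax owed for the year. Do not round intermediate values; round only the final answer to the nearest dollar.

Assessed value = $305,700 × 0.814 = $248,839.8
Disability exemption = min($105,000, 40% × $248,839.8) = min($105,000, $99,535.92) = $99,535.92 (percentage binds)
Taxable value = $248,839.8 − $65,600 − $99,535.92 = $83,703.88
Willowmere CSD: $83,703.88 × 0.0224 = $1,874.966912
City of Holloway: $83,703.88 × 0.0077 = $644.519876
Transit Authority: $83,703.88 × 0.0033 = $276.222804
Total = $2,795.709592

$2,796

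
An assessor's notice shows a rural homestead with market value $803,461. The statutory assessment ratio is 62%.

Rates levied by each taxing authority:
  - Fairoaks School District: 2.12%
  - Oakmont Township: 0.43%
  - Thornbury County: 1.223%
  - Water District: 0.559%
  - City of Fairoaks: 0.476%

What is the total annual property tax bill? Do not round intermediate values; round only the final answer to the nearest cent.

$23,950.85

Assessed value = $803,461 × 0.62 = $498,145.82
Fairoaks School District: $498,145.82 × 0.0212 = $10,560.691384
Oakmont Township: $498,145.82 × 0.0043 = $2,142.027026
Thornbury County: $498,145.82 × 0.01223 = $6,092.3233786
Water District: $498,145.82 × 0.00559 = $2,784.6351338
City of Fairoaks: $498,145.82 × 0.00476 = $2,371.1741032
Total = $10,560.691384 + $2,142.027026 + $6,092.3233786 + $2,784.6351338 + $2,371.1741032 = $23,950.8510256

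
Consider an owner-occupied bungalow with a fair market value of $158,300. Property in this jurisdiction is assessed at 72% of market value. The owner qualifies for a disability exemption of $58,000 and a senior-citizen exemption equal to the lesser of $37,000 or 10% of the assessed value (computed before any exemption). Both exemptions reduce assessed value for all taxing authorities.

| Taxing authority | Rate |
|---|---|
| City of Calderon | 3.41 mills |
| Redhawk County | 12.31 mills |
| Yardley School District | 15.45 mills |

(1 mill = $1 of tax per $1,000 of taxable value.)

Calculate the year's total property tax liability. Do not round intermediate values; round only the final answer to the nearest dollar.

Assessed value = $158,300 × 0.72 = $113,976
Senior-citizen exemption = min($37,000, 10% × $113,976) = min($37,000, $11,397.6) = $11,397.6 (percentage binds)
Taxable value = $113,976 − $58,000 − $11,397.6 = $44,578.4
City of Calderon: $44,578.4 × 0.00341 = $152.012344
Redhawk County: $44,578.4 × 0.01231 = $548.760104
Yardley School District: $44,578.4 × 0.01545 = $688.73628
Total = $1,389.508728

$1,390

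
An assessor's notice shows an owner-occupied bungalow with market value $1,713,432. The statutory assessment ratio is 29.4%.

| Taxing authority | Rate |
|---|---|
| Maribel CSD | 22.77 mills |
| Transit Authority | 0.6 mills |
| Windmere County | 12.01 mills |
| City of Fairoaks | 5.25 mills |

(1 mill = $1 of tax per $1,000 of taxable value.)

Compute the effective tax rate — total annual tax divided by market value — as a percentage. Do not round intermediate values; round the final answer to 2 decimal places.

Assessed value = $1,713,432 × 0.294 = $503,749.008
Maribel CSD: $503,749.008 × 0.02277 = $11,470.36491216
Transit Authority: $503,749.008 × 0.0006 = $302.2494048
Windmere County: $503,749.008 × 0.01201 = $6,050.02558608
City of Fairoaks: $503,749.008 × 0.00525 = $2,644.682292
Total tax = $20,467.32219504
Effective rate = $20,467.32219504 ÷ $1,713,432 = 1.19% of market value

1.19%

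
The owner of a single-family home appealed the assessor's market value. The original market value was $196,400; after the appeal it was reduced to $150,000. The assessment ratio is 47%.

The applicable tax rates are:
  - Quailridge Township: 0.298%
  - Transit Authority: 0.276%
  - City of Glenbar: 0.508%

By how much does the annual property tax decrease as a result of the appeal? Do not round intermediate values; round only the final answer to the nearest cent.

Old assessed value = $196,400 × 0.47 = $92,308
New assessed value = $150,000 × 0.47 = $70,500
Combined rate = 0.00298 + 0.00276 + 0.00508 = 0.01082
Old tax = $92,308 × 0.01082 = $998.77256
New tax = $70,500 × 0.01082 = $762.81
Reduction = $998.77256 − $762.81 = $235.96256

$235.96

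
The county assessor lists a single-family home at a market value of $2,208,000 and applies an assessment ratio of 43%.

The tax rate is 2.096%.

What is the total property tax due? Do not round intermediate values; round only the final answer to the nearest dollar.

Assessed value = $2,208,000 × 0.43 = $949,440
Tax = $949,440 × 0.02096 = $19,900.2624

$19,900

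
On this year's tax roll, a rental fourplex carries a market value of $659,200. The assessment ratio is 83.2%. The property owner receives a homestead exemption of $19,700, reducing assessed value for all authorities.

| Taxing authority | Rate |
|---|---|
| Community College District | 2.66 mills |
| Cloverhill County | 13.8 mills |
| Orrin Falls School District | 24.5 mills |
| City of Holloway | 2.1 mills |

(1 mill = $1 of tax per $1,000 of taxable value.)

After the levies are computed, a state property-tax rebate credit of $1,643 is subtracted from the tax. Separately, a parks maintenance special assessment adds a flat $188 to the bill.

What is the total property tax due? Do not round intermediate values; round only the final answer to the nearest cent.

Assessed value = $659,200 × 0.832 = $548,454.4
Taxable value = $548,454.4 − $19,700 = $528,754.4
Community College District: $528,754.4 × 0.00266 = $1,406.486704
Cloverhill County: $528,754.4 × 0.0138 = $7,296.81072
Orrin Falls School District: $528,754.4 × 0.0245 = $12,954.4828
City of Holloway: $528,754.4 × 0.0021 = $1,110.38424
Levies subtotal = $22,768.164464
After credit = $22,768.164464 − $1,643 = $21,125.164464
Total = $21,125.164464 + $188 = $21,313.164464

$21,313.16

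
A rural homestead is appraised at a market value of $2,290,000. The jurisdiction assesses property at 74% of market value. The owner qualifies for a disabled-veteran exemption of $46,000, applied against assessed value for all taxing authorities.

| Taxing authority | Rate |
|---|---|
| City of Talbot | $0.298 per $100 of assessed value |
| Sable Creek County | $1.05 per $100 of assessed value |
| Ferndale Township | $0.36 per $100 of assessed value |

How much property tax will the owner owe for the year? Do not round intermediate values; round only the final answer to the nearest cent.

Assessed value = $2,290,000 × 0.74 = $1,694,600
Taxable value = $1,694,600 − $46,000 = $1,648,600
City of Talbot: $1,648,600 × 0.00298 = $4,912.828
Sable Creek County: $1,648,600 × 0.0105 = $17,310.3
Ferndale Township: $1,648,600 × 0.0036 = $5,934.96
Total = $4,912.828 + $17,310.3 + $5,934.96 = $28,158.088

$28,158.09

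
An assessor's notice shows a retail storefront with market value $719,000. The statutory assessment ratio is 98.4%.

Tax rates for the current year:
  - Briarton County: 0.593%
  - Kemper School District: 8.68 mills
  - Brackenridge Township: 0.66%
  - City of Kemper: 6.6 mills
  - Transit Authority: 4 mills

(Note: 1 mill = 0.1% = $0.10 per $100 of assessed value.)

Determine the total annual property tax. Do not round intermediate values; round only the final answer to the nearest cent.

$22,505.45

Assessed value = $719,000 × 0.984 = $707,496
Briarton County: $707,496 × 0.00593 = $4,195.45128
Kemper School District: $707,496 × 0.00868 = $6,141.06528
Brackenridge Township: $707,496 × 0.0066 = $4,669.4736
City of Kemper: $707,496 × 0.0066 = $4,669.4736
Transit Authority: $707,496 × 0.004 = $2,829.984
Total = $22,505.44776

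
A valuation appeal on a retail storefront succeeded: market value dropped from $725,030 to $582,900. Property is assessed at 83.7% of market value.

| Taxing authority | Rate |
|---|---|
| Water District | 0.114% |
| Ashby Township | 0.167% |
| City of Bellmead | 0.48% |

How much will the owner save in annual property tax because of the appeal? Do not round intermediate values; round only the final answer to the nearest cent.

Old assessed value = $725,030 × 0.837 = $606,850.11
New assessed value = $582,900 × 0.837 = $487,887.3
Combined rate = 0.00114 + 0.00167 + 0.0048 = 0.00761
Old tax = $606,850.11 × 0.00761 = $4,618.1293371
New tax = $487,887.3 × 0.00761 = $3,712.822353
Reduction = $4,618.1293371 − $3,712.822353 = $905.3069841

$905.31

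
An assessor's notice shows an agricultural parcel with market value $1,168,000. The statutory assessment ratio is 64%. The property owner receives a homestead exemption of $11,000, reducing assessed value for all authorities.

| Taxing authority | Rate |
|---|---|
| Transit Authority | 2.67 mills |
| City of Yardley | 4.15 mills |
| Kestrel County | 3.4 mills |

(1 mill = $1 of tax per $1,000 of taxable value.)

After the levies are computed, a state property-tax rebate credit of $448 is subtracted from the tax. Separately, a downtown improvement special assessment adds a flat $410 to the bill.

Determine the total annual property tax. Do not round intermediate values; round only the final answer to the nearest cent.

$7,489.23

Assessed value = $1,168,000 × 0.64 = $747,520
Taxable value = $747,520 − $11,000 = $736,520
Transit Authority: $736,520 × 0.00267 = $1,966.5084
City of Yardley: $736,520 × 0.00415 = $3,056.558
Kestrel County: $736,520 × 0.0034 = $2,504.168
Levies subtotal = $7,527.2344
After credit = $7,527.2344 − $448 = $7,079.2344
Total = $7,079.2344 + $410 = $7,489.2344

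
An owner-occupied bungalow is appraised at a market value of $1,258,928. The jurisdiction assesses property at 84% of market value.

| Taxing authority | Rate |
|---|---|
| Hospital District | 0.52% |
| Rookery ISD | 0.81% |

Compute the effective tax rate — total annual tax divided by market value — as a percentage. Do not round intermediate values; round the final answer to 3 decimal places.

1.117%

Assessed value = $1,258,928 × 0.84 = $1,057,499.52
Hospital District: $1,057,499.52 × 0.0052 = $5,498.997504
Rookery ISD: $1,057,499.52 × 0.0081 = $8,565.746112
Total tax = $14,064.743616
Effective rate = $14,064.743616 ÷ $1,258,928 = 1.117% of market value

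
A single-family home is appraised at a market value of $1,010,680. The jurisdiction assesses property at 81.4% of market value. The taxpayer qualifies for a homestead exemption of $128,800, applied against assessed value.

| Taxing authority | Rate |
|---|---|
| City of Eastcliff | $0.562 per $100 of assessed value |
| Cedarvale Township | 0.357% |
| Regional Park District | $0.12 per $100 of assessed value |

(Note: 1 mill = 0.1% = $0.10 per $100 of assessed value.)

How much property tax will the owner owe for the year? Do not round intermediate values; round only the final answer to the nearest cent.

Assessed value = $1,010,680 × 0.814 = $822,693.52
Taxable value = $822,693.52 − $128,800 = $693,893.52
City of Eastcliff: $693,893.52 × 0.00562 = $3,899.6815824
Cedarvale Township: $693,893.52 × 0.00357 = $2,477.1998664
Regional Park District: $693,893.52 × 0.0012 = $832.672224
Total = $7,209.5536728

$7,209.55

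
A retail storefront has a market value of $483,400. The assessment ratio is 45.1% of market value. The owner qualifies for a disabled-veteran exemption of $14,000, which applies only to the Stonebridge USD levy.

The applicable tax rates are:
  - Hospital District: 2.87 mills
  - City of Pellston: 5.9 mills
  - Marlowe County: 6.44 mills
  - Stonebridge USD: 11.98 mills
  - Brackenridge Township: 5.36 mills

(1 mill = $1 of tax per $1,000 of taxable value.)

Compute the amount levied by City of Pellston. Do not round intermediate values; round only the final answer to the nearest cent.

Assessed value = $483,400 × 0.451 = $218,013.4
City of Pellston taxable value = $218,013.4 (exemption does not apply)
City of Pellston levy = $218,013.4 × 0.0059 = $1,286.27906

$1,286.28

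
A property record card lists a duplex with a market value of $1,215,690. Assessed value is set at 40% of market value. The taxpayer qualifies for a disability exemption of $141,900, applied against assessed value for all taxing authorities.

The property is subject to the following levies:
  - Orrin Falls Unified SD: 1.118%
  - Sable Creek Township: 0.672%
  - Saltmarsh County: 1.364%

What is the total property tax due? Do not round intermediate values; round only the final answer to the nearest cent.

Assessed value = $1,215,690 × 0.4 = $486,276
Taxable value = $486,276 − $141,900 = $344,376
Orrin Falls Unified SD: $344,376 × 0.01118 = $3,850.12368
Sable Creek Township: $344,376 × 0.00672 = $2,314.20672
Saltmarsh County: $344,376 × 0.01364 = $4,697.28864
Total = $3,850.12368 + $2,314.20672 + $4,697.28864 = $10,861.61904

$10,861.62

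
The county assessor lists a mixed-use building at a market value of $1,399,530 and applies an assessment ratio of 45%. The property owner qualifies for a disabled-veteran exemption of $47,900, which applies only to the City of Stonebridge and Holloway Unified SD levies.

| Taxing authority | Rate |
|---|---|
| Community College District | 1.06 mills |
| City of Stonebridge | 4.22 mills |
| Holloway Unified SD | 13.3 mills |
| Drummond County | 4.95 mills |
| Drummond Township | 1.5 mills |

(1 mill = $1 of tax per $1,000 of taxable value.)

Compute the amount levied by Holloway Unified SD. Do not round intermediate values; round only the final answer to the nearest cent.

$7,739.12

Assessed value = $1,399,530 × 0.45 = $629,788.5
Holloway Unified SD taxable value = $629,788.5 − $47,900 = $581,888.5
Holloway Unified SD levy = $581,888.5 × 0.0133 = $7,739.11705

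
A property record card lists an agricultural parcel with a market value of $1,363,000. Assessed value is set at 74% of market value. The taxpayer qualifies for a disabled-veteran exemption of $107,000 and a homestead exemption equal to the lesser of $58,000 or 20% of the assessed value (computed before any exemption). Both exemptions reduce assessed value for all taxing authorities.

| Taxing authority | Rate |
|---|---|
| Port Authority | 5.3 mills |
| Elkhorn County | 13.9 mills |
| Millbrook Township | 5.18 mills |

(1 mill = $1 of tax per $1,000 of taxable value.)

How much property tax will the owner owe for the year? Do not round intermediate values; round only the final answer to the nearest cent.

$20,567.46

Assessed value = $1,363,000 × 0.74 = $1,008,620
Homestead exemption = min($58,000, 20% × $1,008,620) = min($58,000, $201,724) = $58,000 (dollar cap binds)
Taxable value = $1,008,620 − $107,000 − $58,000 = $843,620
Port Authority: $843,620 × 0.0053 = $4,471.186
Elkhorn County: $843,620 × 0.0139 = $11,726.318
Millbrook Township: $843,620 × 0.00518 = $4,369.9516
Total = $20,567.4556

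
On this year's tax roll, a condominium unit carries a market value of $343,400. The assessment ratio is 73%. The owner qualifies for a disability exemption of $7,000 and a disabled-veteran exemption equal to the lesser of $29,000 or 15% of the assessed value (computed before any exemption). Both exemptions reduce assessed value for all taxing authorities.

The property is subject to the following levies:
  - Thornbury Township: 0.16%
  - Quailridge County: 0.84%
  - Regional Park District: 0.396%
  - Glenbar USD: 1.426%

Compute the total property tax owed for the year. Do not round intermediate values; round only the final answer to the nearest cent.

Assessed value = $343,400 × 0.73 = $250,682
Disabled-veteran exemption = min($29,000, 15% × $250,682) = min($29,000, $37,602.3) = $29,000 (dollar cap binds)
Taxable value = $250,682 − $7,000 − $29,000 = $214,682
Thornbury Township: $214,682 × 0.0016 = $343.4912
Quailridge County: $214,682 × 0.0084 = $1,803.3288
Regional Park District: $214,682 × 0.00396 = $850.14072
Glenbar USD: $214,682 × 0.01426 = $3,061.36532
Total = $6,058.32604

$6,058.33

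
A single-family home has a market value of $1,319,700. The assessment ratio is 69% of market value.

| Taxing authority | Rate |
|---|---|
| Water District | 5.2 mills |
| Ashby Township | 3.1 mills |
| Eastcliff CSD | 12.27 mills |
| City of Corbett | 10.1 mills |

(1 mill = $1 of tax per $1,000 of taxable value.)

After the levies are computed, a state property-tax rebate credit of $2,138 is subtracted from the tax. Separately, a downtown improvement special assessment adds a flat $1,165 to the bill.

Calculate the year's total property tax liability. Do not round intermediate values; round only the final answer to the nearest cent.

Assessed value = $1,319,700 × 0.69 = $910,593
Water District: $910,593 × 0.0052 = $4,735.0836
Ashby Township: $910,593 × 0.0031 = $2,822.8383
Eastcliff CSD: $910,593 × 0.01227 = $11,172.97611
City of Corbett: $910,593 × 0.0101 = $9,196.9893
Levies subtotal = $27,927.88731
After credit = $27,927.88731 − $2,138 = $25,789.88731
Total = $25,789.88731 + $1,165 = $26,954.88731

$26,954.89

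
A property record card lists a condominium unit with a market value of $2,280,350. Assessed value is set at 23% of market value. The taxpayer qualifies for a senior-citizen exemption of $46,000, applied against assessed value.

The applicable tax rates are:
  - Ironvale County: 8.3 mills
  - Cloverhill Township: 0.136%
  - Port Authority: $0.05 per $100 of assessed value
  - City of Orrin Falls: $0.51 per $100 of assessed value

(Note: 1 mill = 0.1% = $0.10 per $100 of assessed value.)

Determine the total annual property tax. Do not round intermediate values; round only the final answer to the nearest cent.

Assessed value = $2,280,350 × 0.23 = $524,480.5
Taxable value = $524,480.5 − $46,000 = $478,480.5
Ironvale County: $478,480.5 × 0.0083 = $3,971.38815
Cloverhill Township: $478,480.5 × 0.00136 = $650.73348
Port Authority: $478,480.5 × 0.0005 = $239.24025
City of Orrin Falls: $478,480.5 × 0.0051 = $2,440.25055
Total = $7,301.61243

$7,301.61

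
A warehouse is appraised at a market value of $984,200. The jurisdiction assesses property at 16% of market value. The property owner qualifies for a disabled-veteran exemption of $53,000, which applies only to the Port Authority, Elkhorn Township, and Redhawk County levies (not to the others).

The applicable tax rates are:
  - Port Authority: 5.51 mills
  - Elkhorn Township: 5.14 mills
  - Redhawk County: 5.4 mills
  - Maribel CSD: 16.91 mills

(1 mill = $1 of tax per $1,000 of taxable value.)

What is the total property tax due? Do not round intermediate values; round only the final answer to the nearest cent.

$4,339.63

Assessed value = $984,200 × 0.16 = $157,472
Port Authority: ($157,472 − $53,000) × 0.00551 = $104,472 × 0.00551 = $575.64072
Elkhorn Township: ($157,472 − $53,000) × 0.00514 = $104,472 × 0.00514 = $536.98608
Redhawk County: ($157,472 − $53,000) × 0.0054 = $104,472 × 0.0054 = $564.1488
Maribel CSD: $157,472 × 0.01691 = $2,662.85152
Total = $4,339.62712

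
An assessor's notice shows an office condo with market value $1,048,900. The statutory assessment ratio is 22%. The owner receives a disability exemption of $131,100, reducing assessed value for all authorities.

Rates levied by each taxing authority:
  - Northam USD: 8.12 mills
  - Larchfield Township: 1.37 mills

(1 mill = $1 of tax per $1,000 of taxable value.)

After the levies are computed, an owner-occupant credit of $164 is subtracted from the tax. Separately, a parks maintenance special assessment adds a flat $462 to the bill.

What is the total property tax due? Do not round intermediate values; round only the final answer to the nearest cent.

$1,243.75

Assessed value = $1,048,900 × 0.22 = $230,758
Taxable value = $230,758 − $131,100 = $99,658
Northam USD: $99,658 × 0.00812 = $809.22296
Larchfield Township: $99,658 × 0.00137 = $136.53146
Levies subtotal = $945.75442
After credit = $945.75442 − $164 = $781.75442
Total = $781.75442 + $462 = $1,243.75442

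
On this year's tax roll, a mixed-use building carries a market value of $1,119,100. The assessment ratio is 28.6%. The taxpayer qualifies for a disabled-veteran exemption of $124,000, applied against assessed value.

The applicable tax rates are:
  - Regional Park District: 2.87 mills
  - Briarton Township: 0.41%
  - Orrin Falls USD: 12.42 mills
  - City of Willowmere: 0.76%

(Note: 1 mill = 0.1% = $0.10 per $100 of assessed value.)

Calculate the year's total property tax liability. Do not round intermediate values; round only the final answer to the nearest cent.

Assessed value = $1,119,100 × 0.286 = $320,062.6
Taxable value = $320,062.6 − $124,000 = $196,062.6
Regional Park District: $196,062.6 × 0.00287 = $562.699662
Briarton Township: $196,062.6 × 0.0041 = $803.85666
Orrin Falls USD: $196,062.6 × 0.01242 = $2,435.097492
City of Willowmere: $196,062.6 × 0.0076 = $1,490.07576
Total = $5,291.729574

$5,291.73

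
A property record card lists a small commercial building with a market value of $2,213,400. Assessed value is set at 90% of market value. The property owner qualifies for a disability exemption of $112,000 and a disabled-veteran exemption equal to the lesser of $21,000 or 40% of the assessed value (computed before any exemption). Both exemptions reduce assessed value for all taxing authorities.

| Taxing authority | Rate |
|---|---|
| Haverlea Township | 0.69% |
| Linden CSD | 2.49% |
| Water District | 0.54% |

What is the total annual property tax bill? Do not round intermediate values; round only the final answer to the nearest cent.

$69,157.03

Assessed value = $2,213,400 × 0.9 = $1,992,060
Disabled-veteran exemption = min($21,000, 40% × $1,992,060) = min($21,000, $796,824) = $21,000 (dollar cap binds)
Taxable value = $1,992,060 − $112,000 − $21,000 = $1,859,060
Haverlea Township: $1,859,060 × 0.0069 = $12,827.514
Linden CSD: $1,859,060 × 0.0249 = $46,290.594
Water District: $1,859,060 × 0.0054 = $10,038.924
Total = $69,157.032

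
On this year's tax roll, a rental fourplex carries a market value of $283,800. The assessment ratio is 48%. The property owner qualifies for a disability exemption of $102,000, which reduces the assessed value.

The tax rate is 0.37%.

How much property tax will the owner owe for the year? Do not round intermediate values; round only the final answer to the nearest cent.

Assessed value = $283,800 × 0.48 = $136,224
Taxable value = $136,224 − $102,000 = $34,224
Tax = $34,224 × 0.0037 = $126.6288

$126.63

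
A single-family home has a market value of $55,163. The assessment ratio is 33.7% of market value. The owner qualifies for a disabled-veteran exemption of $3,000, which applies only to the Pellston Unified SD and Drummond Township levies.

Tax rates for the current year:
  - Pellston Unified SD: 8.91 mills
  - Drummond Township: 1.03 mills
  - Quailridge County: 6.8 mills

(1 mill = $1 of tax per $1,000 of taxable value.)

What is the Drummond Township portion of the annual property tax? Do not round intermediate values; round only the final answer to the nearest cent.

Assessed value = $55,163 × 0.337 = $18,589.931
Drummond Township taxable value = $18,589.931 − $3,000 = $15,589.931
Drummond Township levy = $15,589.931 × 0.00103 = $16.05762893

$16.06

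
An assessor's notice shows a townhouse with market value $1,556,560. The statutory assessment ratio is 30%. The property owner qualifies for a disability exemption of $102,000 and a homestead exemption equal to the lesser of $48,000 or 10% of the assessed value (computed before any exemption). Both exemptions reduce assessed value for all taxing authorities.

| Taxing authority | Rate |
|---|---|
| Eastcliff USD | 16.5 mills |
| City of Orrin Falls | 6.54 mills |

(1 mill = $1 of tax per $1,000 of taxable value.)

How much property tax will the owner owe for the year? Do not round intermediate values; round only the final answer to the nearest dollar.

Assessed value = $1,556,560 × 0.3 = $466,968
Homestead exemption = min($48,000, 10% × $466,968) = min($48,000, $46,696.8) = $46,696.8 (percentage binds)
Taxable value = $466,968 − $102,000 − $46,696.8 = $318,271.2
Eastcliff USD: $318,271.2 × 0.0165 = $5,251.4748
City of Orrin Falls: $318,271.2 × 0.00654 = $2,081.493648
Total = $7,332.968448

$7,333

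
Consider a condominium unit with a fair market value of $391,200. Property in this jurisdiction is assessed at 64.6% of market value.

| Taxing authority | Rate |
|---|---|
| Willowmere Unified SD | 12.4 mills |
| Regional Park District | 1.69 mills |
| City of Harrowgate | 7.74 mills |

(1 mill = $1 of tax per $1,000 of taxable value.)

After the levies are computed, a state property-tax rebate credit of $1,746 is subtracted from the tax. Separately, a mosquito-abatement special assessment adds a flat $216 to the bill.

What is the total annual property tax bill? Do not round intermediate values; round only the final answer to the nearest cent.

Assessed value = $391,200 × 0.646 = $252,715.2
Willowmere Unified SD: $252,715.2 × 0.0124 = $3,133.66848
Regional Park District: $252,715.2 × 0.00169 = $427.088688
City of Harrowgate: $252,715.2 × 0.00774 = $1,956.015648
Levies subtotal = $5,516.772816
After credit = $5,516.772816 − $1,746 = $3,770.772816
Total = $3,770.772816 + $216 = $3,986.772816

$3,986.77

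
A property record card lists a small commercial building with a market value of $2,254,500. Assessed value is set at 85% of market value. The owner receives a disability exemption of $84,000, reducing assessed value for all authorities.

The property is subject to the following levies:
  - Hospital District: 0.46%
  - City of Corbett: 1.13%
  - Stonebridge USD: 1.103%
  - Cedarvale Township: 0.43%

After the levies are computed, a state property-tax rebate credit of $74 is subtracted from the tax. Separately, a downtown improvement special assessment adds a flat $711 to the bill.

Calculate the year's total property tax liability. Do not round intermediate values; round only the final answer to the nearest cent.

Assessed value = $2,254,500 × 0.85 = $1,916,325
Taxable value = $1,916,325 − $84,000 = $1,832,325
Hospital District: $1,832,325 × 0.0046 = $8,428.695
City of Corbett: $1,832,325 × 0.0113 = $20,705.2725
Stonebridge USD: $1,832,325 × 0.01103 = $20,210.54475
Cedarvale Township: $1,832,325 × 0.0043 = $7,878.9975
Levies subtotal = $57,223.50975
After credit = $57,223.50975 − $74 = $57,149.50975
Total = $57,149.50975 + $711 = $57,860.50975

$57,860.51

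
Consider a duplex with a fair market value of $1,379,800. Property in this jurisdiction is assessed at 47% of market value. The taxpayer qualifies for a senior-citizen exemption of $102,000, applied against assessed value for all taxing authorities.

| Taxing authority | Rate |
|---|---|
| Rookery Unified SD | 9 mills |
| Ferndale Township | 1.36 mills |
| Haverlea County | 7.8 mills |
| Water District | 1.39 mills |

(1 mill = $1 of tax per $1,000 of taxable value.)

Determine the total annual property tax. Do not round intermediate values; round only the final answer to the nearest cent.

Assessed value = $1,379,800 × 0.47 = $648,506
Taxable value = $648,506 − $102,000 = $546,506
Rookery Unified SD: $546,506 × 0.009 = $4,918.554
Ferndale Township: $546,506 × 0.00136 = $743.24816
Haverlea County: $546,506 × 0.0078 = $4,262.7468
Water District: $546,506 × 0.00139 = $759.64334
Total = $4,918.554 + $743.24816 + $4,262.7468 + $759.64334 = $10,684.1923

$10,684.19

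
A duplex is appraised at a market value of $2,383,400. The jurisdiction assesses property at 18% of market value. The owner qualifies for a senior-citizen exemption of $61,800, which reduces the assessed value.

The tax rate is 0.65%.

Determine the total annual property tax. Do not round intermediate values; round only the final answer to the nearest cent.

$2,386.88

Assessed value = $2,383,400 × 0.18 = $429,012
Taxable value = $429,012 − $61,800 = $367,212
Tax = $367,212 × 0.0065 = $2,386.878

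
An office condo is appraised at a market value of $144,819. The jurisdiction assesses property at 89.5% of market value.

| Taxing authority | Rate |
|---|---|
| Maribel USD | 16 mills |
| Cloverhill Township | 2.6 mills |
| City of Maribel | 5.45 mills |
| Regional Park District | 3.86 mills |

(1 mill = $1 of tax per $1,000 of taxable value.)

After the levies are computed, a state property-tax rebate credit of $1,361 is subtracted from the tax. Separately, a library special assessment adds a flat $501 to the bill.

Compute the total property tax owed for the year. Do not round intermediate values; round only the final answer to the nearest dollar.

Assessed value = $144,819 × 0.895 = $129,613.005
Maribel USD: $129,613.005 × 0.016 = $2,073.80808
Cloverhill Township: $129,613.005 × 0.0026 = $336.993813
City of Maribel: $129,613.005 × 0.00545 = $706.39087725
Regional Park District: $129,613.005 × 0.00386 = $500.3061993
Levies subtotal = $3,617.49896955
After credit = $3,617.49896955 − $1,361 = $2,256.49896955
Total = $2,256.49896955 + $501 = $2,757.49896955

$2,757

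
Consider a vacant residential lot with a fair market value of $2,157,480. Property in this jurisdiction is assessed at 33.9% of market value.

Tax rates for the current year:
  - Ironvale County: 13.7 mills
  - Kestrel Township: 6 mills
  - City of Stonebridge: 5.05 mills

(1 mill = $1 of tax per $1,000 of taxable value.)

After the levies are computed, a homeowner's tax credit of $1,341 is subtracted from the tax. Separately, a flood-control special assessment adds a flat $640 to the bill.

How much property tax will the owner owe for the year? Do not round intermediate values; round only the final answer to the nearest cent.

Assessed value = $2,157,480 × 0.339 = $731,385.72
Ironvale County: $731,385.72 × 0.0137 = $10,019.984364
Kestrel Township: $731,385.72 × 0.006 = $4,388.31432
City of Stonebridge: $731,385.72 × 0.00505 = $3,693.497886
Levies subtotal = $18,101.79657
After credit = $18,101.79657 − $1,341 = $16,760.79657
Total = $16,760.79657 + $640 = $17,400.79657

$17,400.80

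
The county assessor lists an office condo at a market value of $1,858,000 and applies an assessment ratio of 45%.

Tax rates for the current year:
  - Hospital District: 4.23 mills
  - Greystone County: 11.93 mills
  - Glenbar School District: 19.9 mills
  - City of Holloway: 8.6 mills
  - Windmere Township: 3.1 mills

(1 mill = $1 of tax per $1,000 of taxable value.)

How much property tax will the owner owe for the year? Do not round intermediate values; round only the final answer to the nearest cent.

$39,932.14

Assessed value = $1,858,000 × 0.45 = $836,100
Hospital District: $836,100 × 0.00423 = $3,536.703
Greystone County: $836,100 × 0.01193 = $9,974.673
Glenbar School District: $836,100 × 0.0199 = $16,638.39
City of Holloway: $836,100 × 0.0086 = $7,190.46
Windmere Township: $836,100 × 0.0031 = $2,591.91
Total = $3,536.703 + $9,974.673 + $16,638.39 + $7,190.46 + $2,591.91 = $39,932.136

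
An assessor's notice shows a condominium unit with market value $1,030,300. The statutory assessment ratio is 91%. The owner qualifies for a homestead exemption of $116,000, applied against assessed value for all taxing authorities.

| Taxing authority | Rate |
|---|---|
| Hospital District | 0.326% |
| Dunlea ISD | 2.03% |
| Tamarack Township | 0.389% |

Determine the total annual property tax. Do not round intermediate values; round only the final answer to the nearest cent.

Assessed value = $1,030,300 × 0.91 = $937,573
Taxable value = $937,573 − $116,000 = $821,573
Hospital District: $821,573 × 0.00326 = $2,678.32798
Dunlea ISD: $821,573 × 0.0203 = $16,677.9319
Tamarack Township: $821,573 × 0.00389 = $3,195.91897
Total = $2,678.32798 + $16,677.9319 + $3,195.91897 = $22,552.17885

$22,552.18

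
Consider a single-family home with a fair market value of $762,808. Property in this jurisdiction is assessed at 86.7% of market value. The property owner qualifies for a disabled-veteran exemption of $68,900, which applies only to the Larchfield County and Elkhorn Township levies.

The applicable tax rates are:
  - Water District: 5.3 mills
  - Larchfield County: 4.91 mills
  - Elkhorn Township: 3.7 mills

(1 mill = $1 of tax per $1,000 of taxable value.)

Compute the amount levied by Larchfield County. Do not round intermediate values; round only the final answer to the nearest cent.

Assessed value = $762,808 × 0.867 = $661,354.536
Larchfield County taxable value = $661,354.536 − $68,900 = $592,454.536
Larchfield County levy = $592,454.536 × 0.00491 = $2,908.95177176

$2,908.95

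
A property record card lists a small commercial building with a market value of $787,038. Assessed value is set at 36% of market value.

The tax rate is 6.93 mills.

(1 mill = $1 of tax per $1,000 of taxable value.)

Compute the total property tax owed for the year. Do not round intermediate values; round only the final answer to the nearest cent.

Assessed value = $787,038 × 0.36 = $283,333.68
Tax = $283,333.68 × 0.00693 = $1,963.5024024

$1,963.50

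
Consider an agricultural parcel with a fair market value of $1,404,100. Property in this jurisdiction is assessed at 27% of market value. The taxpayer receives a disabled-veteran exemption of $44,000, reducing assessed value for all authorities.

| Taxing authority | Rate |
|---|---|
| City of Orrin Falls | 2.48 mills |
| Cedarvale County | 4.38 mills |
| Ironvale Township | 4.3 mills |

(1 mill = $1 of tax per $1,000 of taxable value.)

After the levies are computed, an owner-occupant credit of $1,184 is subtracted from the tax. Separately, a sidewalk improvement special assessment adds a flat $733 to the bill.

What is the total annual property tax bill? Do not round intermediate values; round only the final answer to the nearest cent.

$3,288.79

Assessed value = $1,404,100 × 0.27 = $379,107
Taxable value = $379,107 − $44,000 = $335,107
City of Orrin Falls: $335,107 × 0.00248 = $831.06536
Cedarvale County: $335,107 × 0.00438 = $1,467.76866
Ironvale Township: $335,107 × 0.0043 = $1,440.9601
Levies subtotal = $3,739.79412
After credit = $3,739.79412 − $1,184 = $2,555.79412
Total = $2,555.79412 + $733 = $3,288.79412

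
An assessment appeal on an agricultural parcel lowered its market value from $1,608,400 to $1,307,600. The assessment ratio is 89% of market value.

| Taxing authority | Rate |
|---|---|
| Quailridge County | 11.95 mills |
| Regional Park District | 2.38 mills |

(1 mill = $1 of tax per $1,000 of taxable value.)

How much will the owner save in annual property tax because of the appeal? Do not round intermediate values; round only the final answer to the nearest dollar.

$3,836

Old assessed value = $1,608,400 × 0.89 = $1,431,476
New assessed value = $1,307,600 × 0.89 = $1,163,764
Combined rate = 0.01195 + 0.00238 = 0.01433
Old tax = $1,431,476 × 0.01433 = $20,513.05108
New tax = $1,163,764 × 0.01433 = $16,676.73812
Reduction = $20,513.05108 − $16,676.73812 = $3,836.31296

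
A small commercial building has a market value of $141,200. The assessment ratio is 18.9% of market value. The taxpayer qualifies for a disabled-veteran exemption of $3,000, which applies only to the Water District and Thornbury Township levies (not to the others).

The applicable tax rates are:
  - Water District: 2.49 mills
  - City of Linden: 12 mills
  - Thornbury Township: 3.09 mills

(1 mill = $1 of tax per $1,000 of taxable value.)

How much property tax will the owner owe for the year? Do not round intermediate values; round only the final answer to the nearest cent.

$452.41

Assessed value = $141,200 × 0.189 = $26,686.8
Water District: ($26,686.8 − $3,000) × 0.00249 = $23,686.8 × 0.00249 = $58.980132
City of Linden: $26,686.8 × 0.012 = $320.2416
Thornbury Township: ($26,686.8 − $3,000) × 0.00309 = $23,686.8 × 0.00309 = $73.192212
Total = $452.413944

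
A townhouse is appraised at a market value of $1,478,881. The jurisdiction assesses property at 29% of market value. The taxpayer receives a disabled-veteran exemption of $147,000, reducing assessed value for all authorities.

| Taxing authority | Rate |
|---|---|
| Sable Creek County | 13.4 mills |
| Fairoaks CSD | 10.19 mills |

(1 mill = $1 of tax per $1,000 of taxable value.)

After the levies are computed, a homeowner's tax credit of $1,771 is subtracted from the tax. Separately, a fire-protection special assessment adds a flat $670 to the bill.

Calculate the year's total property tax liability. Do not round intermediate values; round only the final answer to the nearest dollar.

Assessed value = $1,478,881 × 0.29 = $428,875.49
Taxable value = $428,875.49 − $147,000 = $281,875.49
Sable Creek County: $281,875.49 × 0.0134 = $3,777.131566
Fairoaks CSD: $281,875.49 × 0.01019 = $2,872.3112431
Levies subtotal = $6,649.4428091
After credit = $6,649.4428091 − $1,771 = $4,878.4428091
Total = $4,878.4428091 + $670 = $5,548.4428091

$5,548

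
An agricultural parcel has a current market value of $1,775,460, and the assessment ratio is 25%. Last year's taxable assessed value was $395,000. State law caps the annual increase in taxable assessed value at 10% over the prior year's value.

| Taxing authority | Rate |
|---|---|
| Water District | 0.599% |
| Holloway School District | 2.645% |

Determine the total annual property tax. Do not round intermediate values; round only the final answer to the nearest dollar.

$14,095

Uncapped assessed value = $1,775,460 × 0.25 = $443,865
Cap limit = $395,000 × 1.1 = $434,500
Taxable assessed value = min($443,865, $434,500) = $434,500 (cap binds)
Water District: $434,500 × 0.00599 = $2,602.655
Holloway School District: $434,500 × 0.02645 = $11,492.525
Total = $14,095.18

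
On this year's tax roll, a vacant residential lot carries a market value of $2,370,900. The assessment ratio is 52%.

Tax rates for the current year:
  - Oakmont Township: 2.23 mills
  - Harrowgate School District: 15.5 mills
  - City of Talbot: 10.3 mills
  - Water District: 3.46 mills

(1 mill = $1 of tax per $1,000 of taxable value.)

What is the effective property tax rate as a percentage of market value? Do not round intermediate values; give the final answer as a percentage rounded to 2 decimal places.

Assessed value = $2,370,900 × 0.52 = $1,232,868
Oakmont Township: $1,232,868 × 0.00223 = $2,749.29564
Harrowgate School District: $1,232,868 × 0.0155 = $19,109.454
City of Talbot: $1,232,868 × 0.0103 = $12,698.5404
Water District: $1,232,868 × 0.00346 = $4,265.72328
Total tax = $38,823.01332
Effective rate = $38,823.01332 ÷ $2,370,900 = 1.64% of market value

1.64%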